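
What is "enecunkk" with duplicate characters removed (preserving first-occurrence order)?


Input: 'enecunkk'
Operation: keep first occurrence of each character
Scan: s[0]='e' new -> keep; s[1]='n' new -> keep; s[2]='e' seen -> skip; s[3]='c' new -> keep; s[4]='u' new -> keep; s[5]='n' seen -> skip; s[6]='k' new -> keep; s[7]='k' seen -> skip
Result: encuk


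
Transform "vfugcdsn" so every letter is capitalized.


Input string: 'vfugcdsn'
Operation: convert each letter to uppercase
Mapping: 'v'->'V', 'f'->'F', 'u'->'U', 'g'->'G', 'c'->'C', 'd'->'D', 's'->'S', 'n'->'N'
Result: VFUGCDSN


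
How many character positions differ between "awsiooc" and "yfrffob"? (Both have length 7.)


String 1: 'awsiooc'
String 2: 'yfrffob'
Compare each position: pos 0: 'a'!='y', pos 1: 'w'!='f', pos 2: 's'!='r', pos 3: 'i'!='f', pos 4: 'o'!='f', pos 5: 'o'=='o', pos 6: 'c'!='b'
Differing positions: 6
Hamming distance: 6


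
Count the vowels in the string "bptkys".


Input string: 'bptkys'
Operation: count vowels (a, e, i, o, u)
Scan: s[0]='b', s[1]='p', s[2]='t', s[3]='k', s[4]='y', s[5]='s'
Vowels found: 0
Result: 0


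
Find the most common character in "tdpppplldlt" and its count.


Input: 'tdpppplldlt'
Operation: tally each character
Counts: 'd':2, 'l':3, 'p':4, 't':2
Maximum: 'p' appears 4 times


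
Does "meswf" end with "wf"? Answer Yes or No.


Input string: 'meswf'
Suffix to check: 'wf'
Last 2 characters of input: 'wf'
Match: True
Result: Yes


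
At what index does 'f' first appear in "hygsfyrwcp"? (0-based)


Input string: 'hygsfyrwcp'
Target: 'f'
Scanning left to right: s[0]='h', s[1]='y', s[2]='g', s[3]='s', s[4]='f'
First match at index: 4


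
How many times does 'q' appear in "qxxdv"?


Input string: 'qxxdv'
Target character: 'q'
Scan each position: s[0]='q'
Matches found at indices: 0
Total: 1


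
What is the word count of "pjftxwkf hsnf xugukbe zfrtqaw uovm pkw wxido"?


Input string: 'pjftxwkf hsnf xugukbe zfrtqaw uovm pkw wxido'
Operation: split by spaces
Words found: 'pjftxwkf', 'hsnf', 'xugukbe', 'zfrtqaw', 'uovm', 'pkw', 'wxido'
Word count: 7


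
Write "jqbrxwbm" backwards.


Input string: 'jqbrxwbm'
Operation: reverse character order
Original order: 'j' -> 'q' -> 'b' -> 'r' -> 'x' -> 'w' -> 'b' -> 'm'
Reversed order: 'm' -> 'b' -> 'w' -> 'x' -> 'r' -> 'b' -> 'q' -> 'j'
Result: mbwxrbqj


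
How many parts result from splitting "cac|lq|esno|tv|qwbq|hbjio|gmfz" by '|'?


Input string: 'cac|lq|esno|tv|qwbq|hbjio|gmfz'
Delimiter: '|'
Split result: 'cac', 'lq', 'esno', 'tv', 'qwbq', 'hbjio', 'gmfz'
Number of parts: 7


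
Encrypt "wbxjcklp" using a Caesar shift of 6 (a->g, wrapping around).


Input: 'wbxjcklp', shift = 6
Operation: for each letter, (position + 6) mod 26
Mapping: 'w'(22+6=28, 28 mod 26=2)->'c', 'b'(1+6=7)->'h', 'x'(23+6=29, 29 mod 26=3)->'d', 'j'(9+6=15)->'p', 'c'(2+6=8)->'i', 'k'(10+6=16)->'q', 'l'(11+6=17)->'r', 'p'(15+6=21)->'v'
Result: chdpiqrv


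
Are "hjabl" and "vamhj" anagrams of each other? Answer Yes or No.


String 1: 'hjabl' -> sorted: 'abhjl'
String 2: 'vamhj' -> sorted: 'ahjmv'
Compare sorted forms: 'abhjl' != 'ahjmv'
Anagram: No


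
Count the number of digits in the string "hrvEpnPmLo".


Input string: 'hrvEpnPmLo'
Operation: count digit characters (0-9)
Scan: 'h', 'r', 'v', 'E', 'p', 'n', 'P', 'm', 'L', 'o'
Digits found: 0
Result: 0


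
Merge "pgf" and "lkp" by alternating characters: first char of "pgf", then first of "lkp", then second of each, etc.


String 1: 'pgf'
String 2: 'lkp'
Operation: alternate characters
Pairs: 'p'+'l', 'g'+'k', 'f'+'p'
Result: plgkfp


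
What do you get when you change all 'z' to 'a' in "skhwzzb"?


Input string: 'skhwzzb'
Operation: replace 'z' with 'a'
Positions of 'z': 4, 5
After replacement: skhwaab


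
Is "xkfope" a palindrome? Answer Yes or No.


Input string: 'xkfope'
Reversed: 'epofkx'
Compare pairs: s[0]='x' vs s[5]='e' (mismatch), s[1]='k' vs s[4]='p' (mismatch), s[2]='f' vs s[3]='o' (mismatch)
Palindrome: No


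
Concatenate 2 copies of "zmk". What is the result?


Input string: 'zmk'
Operation: repeat 2 times
Concatenation: 'zmk' + 'zmk'
Result: zmkzmk


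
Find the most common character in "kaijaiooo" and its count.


Input: 'kaijaiooo'
Operation: tally each character
Counts: 'a':2, 'i':2, 'j':1, 'k':1, 'o':3
Maximum: 'o' appears 3 times


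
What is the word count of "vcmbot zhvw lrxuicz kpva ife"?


Input string: 'vcmbot zhvw lrxuicz kpva ife'
Operation: split by spaces
Words found: 'vcmbot', 'zhvw', 'lrxuicz', 'kpva', 'ife'
Word count: 5


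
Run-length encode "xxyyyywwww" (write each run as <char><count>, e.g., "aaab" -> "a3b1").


Input: 'xxyyyywwww'
Operation: identify consecutive runs
Runs: 'xx' -> x2, 'yyyy' -> y4, 'wwww' -> w4
Encoded: x2y4w4


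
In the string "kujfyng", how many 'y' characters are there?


Input string: 'kujfyng'
Target character: 'y'
Scan each position: s[4]='y'
Matches found at indices: 4
Total: 1


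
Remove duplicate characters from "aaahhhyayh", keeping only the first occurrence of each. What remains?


Input: 'aaahhhyayh'
Operation: keep first occurrence of each character
Scan: s[0]='a' new -> keep; s[1]='a' seen -> skip; s[2]='a' seen -> skip; s[3]='h' new -> keep; s[4]='h' seen -> skip; s[5]='h' seen -> skip; s[6]='y' new -> keep; s[7]='a' seen -> skip; s[8]='y' seen -> skip; s[9]='h' seen -> skip
Result: ahy


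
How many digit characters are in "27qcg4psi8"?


Input string: '27qcg4psi8'
Operation: count digit characters (0-9)
Scan: '2'(digit), '7'(digit), 'q', 'c', 'g', '4'(digit), 'p', 's', 'i', '8'(digit)
Digits found: 4
Result: 4


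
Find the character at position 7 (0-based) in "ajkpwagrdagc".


Input string: 'ajkpwagrdagc'
Operation: get character at index 7
Index mapping: s[0]='a', s[1]='j', s[2]='k', s[3]='p', s[4]='w', s[5]='a', s[6]='g', s[7]='r'
Result: 'r'


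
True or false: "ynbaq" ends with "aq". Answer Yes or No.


Input string: 'ynbaq'
Suffix to check: 'aq'
Last 2 characters of input: 'aq'
Match: True
Result: Yes


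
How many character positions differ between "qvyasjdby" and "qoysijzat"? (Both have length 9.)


String 1: 'qvyasjdby'
String 2: 'qoysijzat'
Compare each position: pos 0: 'q'=='q', pos 1: 'v'!='o', pos 2: 'y'=='y', pos 3: 'a'!='s', pos 4: 's'!='i', pos 5: 'j'=='j', pos 6: 'd'!='z', pos 7: 'b'!='a', pos 8: 'y'!='t'
Differing positions: 6
Hamming distance: 6


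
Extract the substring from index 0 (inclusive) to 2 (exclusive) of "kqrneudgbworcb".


Input string: 'kqrneudgbworcb'
Operation: slice [0:2]
Extract characters: s[0]='k', s[1]='q'
Result: kq


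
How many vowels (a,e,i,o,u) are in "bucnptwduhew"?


Input string: 'bucnptwduhew'
Operation: count vowels (a, e, i, o, u)
Scan: s[0]='b', s[1]='u' (vowel), s[2]='c', s[3]='n', s[4]='p', s[5]='t', s[6]='w', s[7]='d', s[8]='u' (vowel), s[9]='h', s[10]='e' (vowel), s[11]='w'
Vowels found: 3
Result: 3


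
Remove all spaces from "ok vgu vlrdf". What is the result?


Input string: 'ok vgu vlrdf'
Operation: remove all spaces
Words: 'ok', 'vgu', 'vlrdf'
Join without spaces: okvguvlrdf


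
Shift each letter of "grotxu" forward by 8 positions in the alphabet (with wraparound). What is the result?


Input: 'grotxu', shift = 8
Operation: for each letter, (position + 8) mod 26
Mapping: 'g'(6+8=14)->'o', 'r'(17+8=25)->'z', 'o'(14+8=22)->'w', 't'(19+8=27, 27 mod 26=1)->'b', 'x'(23+8=31, 31 mod 26=5)->'f', 'u'(20+8=28, 28 mod 26=2)->'c'
Result: ozwbfc


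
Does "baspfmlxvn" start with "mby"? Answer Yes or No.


Input string: 'baspfmlxvn'
Prefix to check: 'mby'
First 3 characters of input: 'bas'
Match: False
Result: No


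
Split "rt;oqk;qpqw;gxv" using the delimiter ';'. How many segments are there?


Input string: 'rt;oqk;qpqw;gxv'
Delimiter: ';'
Split result: 'rt', 'oqk', 'qpqw', 'gxv'
Number of parts: 4


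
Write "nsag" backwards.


Input string: 'nsag'
Operation: reverse character order
Original order: 'n' -> 's' -> 'a' -> 'g'
Reversed order: 'g' -> 'a' -> 's' -> 'n'
Result: gasn


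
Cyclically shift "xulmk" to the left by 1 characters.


Input: 'xulmk', shift = 1
Operation: split at index 1 and swap parts
Front part s[0:1] = 'x'
Back part s[1:] = 'ulmk'
Rotated = back + front = 'ulmk' + 'x'
Result: ulmkx


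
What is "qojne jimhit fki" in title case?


Input string: 'qojne jimhit fki'
Operation: capitalize first letter of each word
Word transformations: 'qojne'->'Qojne', 'jimhit'->'Jimhit', 'fki'->'Fki'
Result: Qojne Jimhit Fki


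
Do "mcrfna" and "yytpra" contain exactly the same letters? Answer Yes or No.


String 1: 'mcrfna' -> sorted: 'acfmnr'
String 2: 'yytpra' -> sorted: 'aprtyy'
Compare sorted forms: 'acfmnr' != 'aprtyy'
Anagram: No


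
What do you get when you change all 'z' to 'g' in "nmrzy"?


Input string: 'nmrzy'
Operation: replace 'z' with 'g'
Positions of 'z': 3
After replacement: nmrgy


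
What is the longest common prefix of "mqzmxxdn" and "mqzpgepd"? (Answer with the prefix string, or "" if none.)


String 1: 'mqzmxxdn'
String 2: 'mqzpgepd'
Compare position by position:
pos 0: 'm' vs 'm' match
pos 1: 'q' vs 'q' match
pos 2: 'z' vs 'z' match
pos 3: 'm' vs 'p' differ -> stop
Longest common prefix: "mqz" (length 3)


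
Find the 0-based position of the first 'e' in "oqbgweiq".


Input string: 'oqbgweiq'
Target: 'e'
Scanning left to right: s[0]='o', s[1]='q', s[2]='b', s[3]='g', s[4]='w', s[5]='e'
First match at index: 5


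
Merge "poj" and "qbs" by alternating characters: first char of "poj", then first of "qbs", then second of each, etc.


String 1: 'poj'
String 2: 'qbs'
Operation: alternate characters
Pairs: 'p'+'q', 'o'+'b', 'j'+'s'
Result: pqobjs


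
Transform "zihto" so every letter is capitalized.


Input string: 'zihto'
Operation: convert each letter to uppercase
Mapping: 'z'->'Z', 'i'->'I', 'h'->'H', 't'->'T', 'o'->'O'
Result: ZIHTO


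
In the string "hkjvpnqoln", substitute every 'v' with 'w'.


Input string: 'hkjvpnqoln'
Operation: replace 'v' with 'w'
Positions of 'v': 3
After replacement: hkjwpnqoln


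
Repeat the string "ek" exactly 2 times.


Input string: 'ek'
Operation: repeat 2 times
Concatenation: 'ek' + 'ek'
Result: ekek


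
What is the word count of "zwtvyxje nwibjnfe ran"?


Input string: 'zwtvyxje nwibjnfe ran'
Operation: split by spaces
Words found: 'zwtvyxje', 'nwibjnfe', 'ran'
Word count: 3


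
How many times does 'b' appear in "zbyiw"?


Input string: 'zbyiw'
Target character: 'b'
Scan each position: s[1]='b'
Matches found at indices: 1
Total: 1


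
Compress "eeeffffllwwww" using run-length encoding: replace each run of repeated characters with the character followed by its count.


Input: 'eeeffffllwwww'
Operation: identify consecutive runs
Runs: 'eee' -> e3, 'ffff' -> f4, 'll' -> l2, 'wwww' -> w4
Encoded: e3f4l2w4


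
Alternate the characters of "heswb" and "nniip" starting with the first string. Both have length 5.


String 1: 'heswb'
String 2: 'nniip'
Operation: alternate characters
Pairs: 'h'+'n', 'e'+'n', 's'+'i', 'w'+'i', 'b'+'p'
Result: hnensiwibp


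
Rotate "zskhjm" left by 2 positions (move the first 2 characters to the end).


Input: 'zskhjm', shift = 2
Operation: split at index 2 and swap parts
Front part s[0:2] = 'zs'
Back part s[2:] = 'khjm'
Rotated = back + front = 'khjm' + 'zs'
Result: khjmzs


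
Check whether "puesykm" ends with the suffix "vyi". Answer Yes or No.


Input string: 'puesykm'
Suffix to check: 'vyi'
Last 3 characters of input: 'ykm'
Match: False
Result: No


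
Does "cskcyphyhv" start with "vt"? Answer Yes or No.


Input string: 'cskcyphyhv'
Prefix to check: 'vt'
First 2 characters of input: 'cs'
Match: False
Result: No


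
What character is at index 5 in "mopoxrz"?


Input string: 'mopoxrz'
Operation: get character at index 5
Index mapping: s[0]='m', s[1]='o', s[2]='p', s[3]='o', s[4]='x', s[5]='r'
Result: 'r'


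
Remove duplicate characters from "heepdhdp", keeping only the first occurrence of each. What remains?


Input: 'heepdhdp'
Operation: keep first occurrence of each character
Scan: s[0]='h' new -> keep; s[1]='e' new -> keep; s[2]='e' seen -> skip; s[3]='p' new -> keep; s[4]='d' new -> keep; s[5]='h' seen -> skip; s[6]='d' seen -> skip; s[7]='p' seen -> skip
Result: hepd


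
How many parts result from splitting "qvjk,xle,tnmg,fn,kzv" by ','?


Input string: 'qvjk,xle,tnmg,fn,kzv'
Delimiter: ','
Split result: 'qvjk', 'xle', 'tnmg', 'fn', 'kzv'
Number of parts: 5


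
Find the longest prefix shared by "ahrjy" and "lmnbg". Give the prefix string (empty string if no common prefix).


String 1: 'ahrjy'
String 2: 'lmnbg'
Compare position by position:
pos 0: 'a' vs 'l' differ -> stop
Longest common prefix: "" (length 0)


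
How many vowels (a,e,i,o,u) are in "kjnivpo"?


Input string: 'kjnivpo'
Operation: count vowels (a, e, i, o, u)
Scan: s[0]='k', s[1]='j', s[2]='n', s[3]='i' (vowel), s[4]='v', s[5]='p', s[6]='o' (vowel)
Vowels found: 2
Result: 2


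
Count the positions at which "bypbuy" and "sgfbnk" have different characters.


String 1: 'bypbuy'
String 2: 'sgfbnk'
Compare each position: pos 0: 'b'!='s', pos 1: 'y'!='g', pos 2: 'p'!='f', pos 3: 'b'=='b', pos 4: 'u'!='n', pos 5: 'y'!='k'
Differing positions: 5
Hamming distance: 5


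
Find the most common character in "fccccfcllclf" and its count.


Input: 'fccccfcllclf'
Operation: tally each character
Counts: 'c':6, 'f':3, 'l':3
Maximum: 'c' appears 6 times


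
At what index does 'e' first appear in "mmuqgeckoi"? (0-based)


Input string: 'mmuqgeckoi'
Target: 'e'
Scanning left to right: s[0]='m', s[1]='m', s[2]='u', s[3]='q', s[4]='g', s[5]='e'
First match at index: 5


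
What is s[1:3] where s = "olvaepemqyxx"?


Input string: 'olvaepemqyxx'
Operation: slice [1:3]
Extract characters: s[1]='l', s[2]='v'
Result: lv


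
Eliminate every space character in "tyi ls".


Input string: 'tyi ls'
Operation: remove all spaces
Words: 'tyi', 'ls'
Join without spaces: tyils


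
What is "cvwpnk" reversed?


Input string: 'cvwpnk'
Operation: reverse character order
Original order: 'c' -> 'v' -> 'w' -> 'p' -> 'n' -> 'k'
Reversed order: 'k' -> 'n' -> 'p' -> 'w' -> 'v' -> 'c'
Result: knpwvc


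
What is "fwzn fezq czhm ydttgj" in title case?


Input string: 'fwzn fezq czhm ydttgj'
Operation: capitalize first letter of each word
Word transformations: 'fwzn'->'Fwzn', 'fezq'->'Fezq', 'czhm'->'Czhm', 'ydttgj'->'Ydttgj'
Result: Fwzn Fezq Czhm Ydttgj


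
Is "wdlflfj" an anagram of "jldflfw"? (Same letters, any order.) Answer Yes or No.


String 1: 'jldflfw' -> sorted: 'dffjllw'
String 2: 'wdlflfj' -> sorted: 'dffjllw'
Compare sorted forms: 'dffjllw' == 'dffjllw'
Anagram: Yes


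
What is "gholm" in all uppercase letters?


Input string: 'gholm'
Operation: convert each letter to uppercase
Mapping: 'g'->'G', 'h'->'H', 'o'->'O', 'l'->'L', 'm'->'M'
Result: GHOLM


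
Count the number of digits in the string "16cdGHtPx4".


Input string: '16cdGHtPx4'
Operation: count digit characters (0-9)
Scan: '1'(digit), '6'(digit), 'c', 'd', 'G', 'H', 't', 'P', 'x', '4'(digit)
Digits found: 3
Result: 3


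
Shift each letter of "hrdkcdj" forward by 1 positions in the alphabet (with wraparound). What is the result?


Input: 'hrdkcdj', shift = 1
Operation: for each letter, (position + 1) mod 26
Mapping: 'h'(7+1=8)->'i', 'r'(17+1=18)->'s', 'd'(3+1=4)->'e', 'k'(10+1=11)->'l', 'c'(2+1=3)->'d', 'd'(3+1=4)->'e', 'j'(9+1=10)->'k'
Result: iseldek


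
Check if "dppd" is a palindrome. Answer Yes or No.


Input string: 'dppd'
Reversed: 'dppd'
Compare pairs: s[0]='d' vs s[3]='d' (match), s[1]='p' vs s[2]='p' (match)
Palindrome: Yes


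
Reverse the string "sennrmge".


Input string: 'sennrmge'
Operation: reverse character order
Original order: 's' -> 'e' -> 'n' -> 'n' -> 'r' -> 'm' -> 'g' -> 'e'
Reversed order: 'e' -> 'g' -> 'm' -> 'r' -> 'n' -> 'n' -> 'e' -> 's'
Result: egmrnnes


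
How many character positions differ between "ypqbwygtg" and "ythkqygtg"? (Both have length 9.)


String 1: 'ypqbwygtg'
String 2: 'ythkqygtg'
Compare each position: pos 0: 'y'=='y', pos 1: 'p'!='t', pos 2: 'q'!='h', pos 3: 'b'!='k', pos 4: 'w'!='q', pos 5: 'y'=='y', pos 6: 'g'=='g', pos 7: 't'=='t', pos 8: 'g'=='g'
Differing positions: 4
Hamming distance: 4


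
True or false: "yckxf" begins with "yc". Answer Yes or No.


Input string: 'yckxf'
Prefix to check: 'yc'
First 2 characters of input: 'yc'
Match: True
Result: Yes


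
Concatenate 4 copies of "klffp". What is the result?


Input string: 'klffp'
Operation: repeat 4 times
Concatenation: 'klffp' + 'klffp' + 'klffp' + 'klffp'
Result: klffpklffpklffpklffp


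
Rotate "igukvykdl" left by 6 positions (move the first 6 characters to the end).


Input: 'igukvykdl', shift = 6
Operation: split at index 6 and swap parts
Front part s[0:6] = 'igukvy'
Back part s[6:] = 'kdl'
Rotated = back + front = 'kdl' + 'igukvy'
Result: kdligukvy


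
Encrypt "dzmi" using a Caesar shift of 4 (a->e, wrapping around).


Input: 'dzmi', shift = 4
Operation: for each letter, (position + 4) mod 26
Mapping: 'd'(3+4=7)->'h', 'z'(25+4=29, 29 mod 26=3)->'d', 'm'(12+4=16)->'q', 'i'(8+4=12)->'m'
Result: hdqm


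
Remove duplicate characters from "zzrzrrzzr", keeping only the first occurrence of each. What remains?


Input: 'zzrzrrzzr'
Operation: keep first occurrence of each character
Scan: s[0]='z' new -> keep; s[1]='z' seen -> skip; s[2]='r' new -> keep; s[3]='z' seen -> skip; s[4]='r' seen -> skip; s[5]='r' seen -> skip; s[6]='z' seen -> skip; s[7]='z' seen -> skip; s[8]='r' seen -> skip
Result: zr


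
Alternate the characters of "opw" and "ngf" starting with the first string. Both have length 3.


String 1: 'opw'
String 2: 'ngf'
Operation: alternate characters
Pairs: 'o'+'n', 'p'+'g', 'w'+'f'
Result: onpgwf


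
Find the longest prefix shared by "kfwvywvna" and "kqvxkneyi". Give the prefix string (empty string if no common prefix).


String 1: 'kfwvywvna'
String 2: 'kqvxkneyi'
Compare position by position:
pos 0: 'k' vs 'k' match
pos 1: 'f' vs 'q' differ -> stop
Longest common prefix: "k" (length 1)


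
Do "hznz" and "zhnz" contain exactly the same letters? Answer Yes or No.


String 1: 'hznz' -> sorted: 'hnzz'
String 2: 'zhnz' -> sorted: 'hnzz'
Compare sorted forms: 'hnzz' == 'hnzz'
Anagram: Yes


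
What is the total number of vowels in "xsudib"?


Input string: 'xsudib'
Operation: count vowels (a, e, i, o, u)
Scan: s[0]='x', s[1]='s', s[2]='u' (vowel), s[3]='d', s[4]='i' (vowel), s[5]='b'
Vowels found: 2
Result: 2


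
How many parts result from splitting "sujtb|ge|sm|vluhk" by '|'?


Input string: 'sujtb|ge|sm|vluhk'
Delimiter: '|'
Split result: 'sujtb', 'ge', 'sm', 'vluhk'
Number of parts: 4


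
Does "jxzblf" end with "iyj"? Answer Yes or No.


Input string: 'jxzblf'
Suffix to check: 'iyj'
Last 3 characters of input: 'blf'
Match: False
Result: No


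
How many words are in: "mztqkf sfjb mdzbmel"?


Input string: 'mztqkf sfjb mdzbmel'
Operation: split by spaces
Words found: 'mztqkf', 'sfjb', 'mdzbmel'
Word count: 3


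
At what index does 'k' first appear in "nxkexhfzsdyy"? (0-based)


Input string: 'nxkexhfzsdyy'
Target: 'k'
Scanning left to right: s[0]='n', s[1]='x', s[2]='k'
First match at index: 2


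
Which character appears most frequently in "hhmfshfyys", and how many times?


Input: 'hhmfshfyys'
Operation: tally each character
Counts: 'f':2, 'h':3, 'm':1, 's':2, 'y':2
Maximum: 'h' appears 3 times


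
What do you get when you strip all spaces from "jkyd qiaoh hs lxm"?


Input string: 'jkyd qiaoh hs lxm'
Operation: remove all spaces
Words: 'jkyd', 'qiaoh', 'hs', 'lxm'
Join without spaces: jkydqiaohhslxm


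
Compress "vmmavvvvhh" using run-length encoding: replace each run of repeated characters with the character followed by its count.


Input: 'vmmavvvvhh'
Operation: identify consecutive runs
Runs: 'v' -> v1, 'mm' -> m2, 'a' -> a1, 'vvvv' -> v4, 'hh' -> h2
Encoded: v1m2a1v4h2


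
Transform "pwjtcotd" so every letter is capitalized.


Input string: 'pwjtcotd'
Operation: convert each letter to uppercase
Mapping: 'p'->'P', 'w'->'W', 'j'->'J', 't'->'T', 'c'->'C', 'o'->'O', 't'->'T', 'd'->'D'
Result: PWJTCOTD


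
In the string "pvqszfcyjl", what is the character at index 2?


Input string: 'pvqszfcyjl'
Operation: get character at index 2
Index mapping: s[0]='p', s[1]='v', s[2]='q'
Result: 'q'


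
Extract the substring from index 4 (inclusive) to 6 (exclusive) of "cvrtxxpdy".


Input string: 'cvrtxxpdy'
Operation: slice [4:6]
Extract characters: s[4]='x', s[5]='x'
Result: xx


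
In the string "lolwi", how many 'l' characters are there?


Input string: 'lolwi'
Target character: 'l'
Scan each position: s[0]='l', s[2]='l'
Matches found at indices: 0, 2
Total: 2


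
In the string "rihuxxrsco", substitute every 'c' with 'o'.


Input string: 'rihuxxrsco'
Operation: replace 'c' with 'o'
Positions of 'c': 8
After replacement: rihuxxrsoo


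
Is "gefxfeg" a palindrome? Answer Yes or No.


Input string: 'gefxfeg'
Reversed: 'gefxfeg'
Compare pairs: s[0]='g' vs s[6]='g' (match), s[1]='e' vs s[5]='e' (match), s[2]='f' vs s[4]='f' (match)
Palindrome: Yes


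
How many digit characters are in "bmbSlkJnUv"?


Input string: 'bmbSlkJnUv'
Operation: count digit characters (0-9)
Scan: 'b', 'm', 'b', 'S', 'l', 'k', 'J', 'n', 'U', 'v'
Digits found: 0
Result: 0


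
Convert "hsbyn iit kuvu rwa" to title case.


Input string: 'hsbyn iit kuvu rwa'
Operation: capitalize first letter of each word
Word transformations: 'hsbyn'->'Hsbyn', 'iit'->'Iit', 'kuvu'->'Kuvu', 'rwa'->'Rwa'
Result: Hsbyn Iit Kuvu Rwa


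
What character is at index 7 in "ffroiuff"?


Input string: 'ffroiuff'
Operation: get character at index 7
Index mapping: s[0]='f', s[1]='f', s[2]='r', s[3]='o', s[4]='i', s[5]='u', s[6]='f', s[7]='f'
Result: 'f'


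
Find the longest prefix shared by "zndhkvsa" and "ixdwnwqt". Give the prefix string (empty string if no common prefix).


String 1: 'zndhkvsa'
String 2: 'ixdwnwqt'
Compare position by position:
pos 0: 'z' vs 'i' differ -> stop
Longest common prefix: "" (length 0)


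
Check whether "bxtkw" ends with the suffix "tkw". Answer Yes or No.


Input string: 'bxtkw'
Suffix to check: 'tkw'
Last 3 characters of input: 'tkw'
Match: True
Result: Yes


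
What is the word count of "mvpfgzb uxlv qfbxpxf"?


Input string: 'mvpfgzb uxlv qfbxpxf'
Operation: split by spaces
Words found: 'mvpfgzb', 'uxlv', 'qfbxpxf'
Word count: 3


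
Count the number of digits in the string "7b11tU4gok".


Input string: '7b11tU4gok'
Operation: count digit characters (0-9)
Scan: '7'(digit), 'b', '1'(digit), '1'(digit), 't', 'U', '4'(digit), 'g', 'o', 'k'
Digits found: 4
Result: 4


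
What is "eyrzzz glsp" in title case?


Input string: 'eyrzzz glsp'
Operation: capitalize first letter of each word
Word transformations: 'eyrzzz'->'Eyrzzz', 'glsp'->'Glsp'
Result: Eyrzzz Glsp


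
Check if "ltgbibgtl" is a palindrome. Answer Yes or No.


Input string: 'ltgbibgtl'
Reversed: 'ltgbibgtl'
Compare pairs: s[0]='l' vs s[8]='l' (match), s[1]='t' vs s[7]='t' (match), s[2]='g' vs s[6]='g' (match), s[3]='b' vs s[5]='b' (match)
Palindrome: Yes


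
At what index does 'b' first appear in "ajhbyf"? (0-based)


Input string: 'ajhbyf'
Target: 'b'
Scanning left to right: s[0]='a', s[1]='j', s[2]='h', s[3]='b'
First match at index: 3


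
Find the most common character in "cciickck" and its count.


Input: 'cciickck'
Operation: tally each character
Counts: 'c':4, 'i':2, 'k':2
Maximum: 'c' appears 4 times


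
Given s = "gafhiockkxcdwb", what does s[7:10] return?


Input string: 'gafhiockkxcdwb'
Operation: slice [7:10]
Extract characters: s[7]='k', s[8]='k', s[9]='x'
Result: kkx


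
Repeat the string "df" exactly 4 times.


Input string: 'df'
Operation: repeat 4 times
Concatenation: 'df' + 'df' + 'df' + 'df'
Result: dfdfdfdf


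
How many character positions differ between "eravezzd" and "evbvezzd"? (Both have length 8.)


String 1: 'eravezzd'
String 2: 'evbvezzd'
Compare each position: pos 0: 'e'=='e', pos 1: 'r'!='v', pos 2: 'a'!='b', pos 3: 'v'=='v', pos 4: 'e'=='e', pos 5: 'z'=='z', pos 6: 'z'=='z', pos 7: 'd'=='d'
Differing positions: 2
Hamming distance: 2


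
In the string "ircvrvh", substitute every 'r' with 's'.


Input string: 'ircvrvh'
Operation: replace 'r' with 's'
Positions of 'r': 1, 4
After replacement: iscvsvh


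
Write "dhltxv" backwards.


Input string: 'dhltxv'
Operation: reverse character order
Original order: 'd' -> 'h' -> 'l' -> 't' -> 'x' -> 'v'
Reversed order: 'v' -> 'x' -> 't' -> 'l' -> 'h' -> 'd'
Result: vxtlhd


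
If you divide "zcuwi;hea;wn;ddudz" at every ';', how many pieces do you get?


Input string: 'zcuwi;hea;wn;ddudz'
Delimiter: ';'
Split result: 'zcuwi', 'hea', 'wn', 'ddudz'
Number of parts: 4


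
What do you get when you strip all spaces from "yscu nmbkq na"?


Input string: 'yscu nmbkq na'
Operation: remove all spaces
Words: 'yscu', 'nmbkq', 'na'
Join without spaces: yscunmbkqna


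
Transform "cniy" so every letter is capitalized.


Input string: 'cniy'
Operation: convert each letter to uppercase
Mapping: 'c'->'C', 'n'->'N', 'i'->'I', 'y'->'Y'
Result: CNIY


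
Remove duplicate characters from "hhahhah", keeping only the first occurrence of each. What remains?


Input: 'hhahhah'
Operation: keep first occurrence of each character
Scan: s[0]='h' new -> keep; s[1]='h' seen -> skip; s[2]='a' new -> keep; s[3]='h' seen -> skip; s[4]='h' seen -> skip; s[5]='a' seen -> skip; s[6]='h' seen -> skip
Result: ha


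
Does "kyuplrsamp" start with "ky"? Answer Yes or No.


Input string: 'kyuplrsamp'
Prefix to check: 'ky'
First 2 characters of input: 'ky'
Match: True
Result: Yes


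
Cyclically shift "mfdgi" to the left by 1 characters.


Input: 'mfdgi', shift = 1
Operation: split at index 1 and swap parts
Front part s[0:1] = 'm'
Back part s[1:] = 'fdgi'
Rotated = back + front = 'fdgi' + 'm'
Result: fdgim


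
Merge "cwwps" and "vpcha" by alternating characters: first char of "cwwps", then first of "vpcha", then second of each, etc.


String 1: 'cwwps'
String 2: 'vpcha'
Operation: alternate characters
Pairs: 'c'+'v', 'w'+'p', 'w'+'c', 'p'+'h', 's'+'a'
Result: cvwpwcphsa


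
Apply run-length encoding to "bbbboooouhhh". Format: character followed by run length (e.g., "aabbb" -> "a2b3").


Input: 'bbbboooouhhh'
Operation: identify consecutive runs
Runs: 'bbbb' -> b4, 'oooo' -> o4, 'u' -> u1, 'hhh' -> h3
Encoded: b4o4u1h3


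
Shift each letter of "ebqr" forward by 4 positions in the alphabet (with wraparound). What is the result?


Input: 'ebqr', shift = 4
Operation: for each letter, (position + 4) mod 26
Mapping: 'e'(4+4=8)->'i', 'b'(1+4=5)->'f', 'q'(16+4=20)->'u', 'r'(17+4=21)->'v'
Result: ifuv


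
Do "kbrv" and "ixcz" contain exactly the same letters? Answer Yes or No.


String 1: 'kbrv' -> sorted: 'bkrv'
String 2: 'ixcz' -> sorted: 'cixz'
Compare sorted forms: 'bkrv' != 'cixz'
Anagram: No


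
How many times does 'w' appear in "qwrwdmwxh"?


Input string: 'qwrwdmwxh'
Target character: 'w'
Scan each position: s[1]='w', s[3]='w', s[6]='w'
Matches found at indices: 1, 3, 6
Total: 3


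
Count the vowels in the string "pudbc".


Input string: 'pudbc'
Operation: count vowels (a, e, i, o, u)
Scan: s[0]='p', s[1]='u' (vowel), s[2]='d', s[3]='b', s[4]='c'
Vowels found: 1
Result: 1


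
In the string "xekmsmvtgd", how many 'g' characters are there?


Input string: 'xekmsmvtgd'
Target character: 'g'
Scan each position: s[8]='g'
Matches found at indices: 8
Total: 1


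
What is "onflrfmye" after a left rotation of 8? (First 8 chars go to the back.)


Input: 'onflrfmye', shift = 8
Operation: split at index 8 and swap parts
Front part s[0:8] = 'onflrfmy'
Back part s[8:] = 'e'
Rotated = back + front = 'e' + 'onflrfmy'
Result: eonflrfmy


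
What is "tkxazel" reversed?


Input string: 'tkxazel'
Operation: reverse character order
Original order: 't' -> 'k' -> 'x' -> 'a' -> 'z' -> 'e' -> 'l'
Reversed order: 'l' -> 'e' -> 'z' -> 'a' -> 'x' -> 'k' -> 't'
Result: lezaxkt


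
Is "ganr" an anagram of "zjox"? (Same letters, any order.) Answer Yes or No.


String 1: 'zjox' -> sorted: 'joxz'
String 2: 'ganr' -> sorted: 'agnr'
Compare sorted forms: 'joxz' != 'agnr'
Anagram: No


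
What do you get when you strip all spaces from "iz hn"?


Input string: 'iz hn'
Operation: remove all spaces
Words: 'iz', 'hn'
Join without spaces: izhn


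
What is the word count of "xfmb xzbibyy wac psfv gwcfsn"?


Input string: 'xfmb xzbibyy wac psfv gwcfsn'
Operation: split by spaces
Words found: 'xfmb', 'xzbibyy', 'wac', 'psfv', 'gwcfsn'
Word count: 5


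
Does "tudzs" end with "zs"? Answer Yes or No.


Input string: 'tudzs'
Suffix to check: 'zs'
Last 2 characters of input: 'zs'
Match: True
Result: Yes


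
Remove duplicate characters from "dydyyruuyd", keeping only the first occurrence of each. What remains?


Input: 'dydyyruuyd'
Operation: keep first occurrence of each character
Scan: s[0]='d' new -> keep; s[1]='y' new -> keep; s[2]='d' seen -> skip; s[3]='y' seen -> skip; s[4]='y' seen -> skip; s[5]='r' new -> keep; s[6]='u' new -> keep; s[7]='u' seen -> skip; s[8]='y' seen -> skip; s[9]='d' seen -> skip
Result: dyru


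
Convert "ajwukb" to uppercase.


Input string: 'ajwukb'
Operation: convert each letter to uppercase
Mapping: 'a'->'A', 'j'->'J', 'w'->'W', 'u'->'U', 'k'->'K', 'b'->'B'
Result: AJWUKB


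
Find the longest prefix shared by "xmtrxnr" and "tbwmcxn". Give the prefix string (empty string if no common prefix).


String 1: 'xmtrxnr'
String 2: 'tbwmcxn'
Compare position by position:
pos 0: 'x' vs 't' differ -> stop
Longest common prefix: "" (length 0)


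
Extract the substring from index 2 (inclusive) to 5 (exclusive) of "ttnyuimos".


Input string: 'ttnyuimos'
Operation: slice [2:5]
Extract characters: s[2]='n', s[3]='y', s[4]='u'
Result: nyu


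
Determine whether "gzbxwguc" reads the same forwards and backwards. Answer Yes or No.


Input string: 'gzbxwguc'
Reversed: 'cugwxbzg'
Compare pairs: s[0]='g' vs s[7]='c' (mismatch), s[1]='z' vs s[6]='u' (mismatch), s[2]='b' vs s[5]='g' (mismatch), s[3]='x' vs s[4]='w' (mismatch)
Palindrome: No


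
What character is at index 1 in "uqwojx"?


Input string: 'uqwojx'
Operation: get character at index 1
Index mapping: s[0]='u', s[1]='q'
Result: 'q'


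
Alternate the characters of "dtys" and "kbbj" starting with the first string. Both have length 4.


String 1: 'dtys'
String 2: 'kbbj'
Operation: alternate characters
Pairs: 'd'+'k', 't'+'b', 'y'+'b', 's'+'j'
Result: dktbybsj


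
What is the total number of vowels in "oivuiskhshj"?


Input string: 'oivuiskhshj'
Operation: count vowels (a, e, i, o, u)
Scan: s[0]='o' (vowel), s[1]='i' (vowel), s[2]='v', s[3]='u' (vowel), s[4]='i' (vowel), s[5]='s', s[6]='k', s[7]='h', s[8]='s', s[9]='h', s[10]='j'
Vowels found: 4
Result: 4


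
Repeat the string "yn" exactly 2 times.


Input string: 'yn'
Operation: repeat 2 times
Concatenation: 'yn' + 'yn'
Result: ynyn


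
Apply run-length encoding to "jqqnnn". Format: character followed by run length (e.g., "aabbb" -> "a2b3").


Input: 'jqqnnn'
Operation: identify consecutive runs
Runs: 'j' -> j1, 'qq' -> q2, 'nnn' -> n3
Encoded: j1q2n3


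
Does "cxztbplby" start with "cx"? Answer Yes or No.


Input string: 'cxztbplby'
Prefix to check: 'cx'
First 2 characters of input: 'cx'
Match: True
Result: Yes


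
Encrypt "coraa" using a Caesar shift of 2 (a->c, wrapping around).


Input: 'coraa', shift = 2
Operation: for each letter, (position + 2) mod 26
Mapping: 'c'(2+2=4)->'e', 'o'(14+2=16)->'q', 'r'(17+2=19)->'t', 'a'(0+2=2)->'c', 'a'(0+2=2)->'c'
Result: eqtcc


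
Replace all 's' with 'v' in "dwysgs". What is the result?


Input string: 'dwysgs'
Operation: replace 's' with 'v'
Positions of 's': 3, 5
After replacement: dwyvgv


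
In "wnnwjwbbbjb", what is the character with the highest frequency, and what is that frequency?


Input: 'wnnwjwbbbjb'
Operation: tally each character
Counts: 'b':4, 'j':2, 'n':2, 'w':3
Maximum: 'b' appears 4 times


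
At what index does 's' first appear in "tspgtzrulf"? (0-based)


Input string: 'tspgtzrulf'
Target: 's'
Scanning left to right: s[0]='t', s[1]='s'
First match at index: 1


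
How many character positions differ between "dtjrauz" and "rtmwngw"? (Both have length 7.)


String 1: 'dtjrauz'
String 2: 'rtmwngw'
Compare each position: pos 0: 'd'!='r', pos 1: 't'=='t', pos 2: 'j'!='m', pos 3: 'r'!='w', pos 4: 'a'!='n', pos 5: 'u'!='g', pos 6: 'z'!='w'
Differing positions: 6
Hamming distance: 6


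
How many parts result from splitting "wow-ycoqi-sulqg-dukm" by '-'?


Input string: 'wow-ycoqi-sulqg-dukm'
Delimiter: '-'
Split result: 'wow', 'ycoqi', 'sulqg', 'dukm'
Number of parts: 4


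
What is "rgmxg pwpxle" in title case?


Input string: 'rgmxg pwpxle'
Operation: capitalize first letter of each word
Word transformations: 'rgmxg'->'Rgmxg', 'pwpxle'->'Pwpxle'
Result: Rgmxg Pwpxle


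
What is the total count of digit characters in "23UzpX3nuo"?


Input string: '23UzpX3nuo'
Operation: count digit characters (0-9)
Scan: '2'(digit), '3'(digit), 'U', 'z', 'p', 'X', '3'(digit), 'n', 'u', 'o'
Digits found: 3
Result: 3


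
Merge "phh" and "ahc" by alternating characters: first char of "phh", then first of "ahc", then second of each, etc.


String 1: 'phh'
String 2: 'ahc'
Operation: alternate characters
Pairs: 'p'+'a', 'h'+'h', 'h'+'c'
Result: pahhhc


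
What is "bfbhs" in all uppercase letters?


Input string: 'bfbhs'
Operation: convert each letter to uppercase
Mapping: 'b'->'B', 'f'->'F', 'b'->'B', 'h'->'H', 's'->'S'
Result: BFBHS


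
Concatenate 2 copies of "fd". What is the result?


Input string: 'fd'
Operation: repeat 2 times
Concatenation: 'fd' + 'fd'
Result: fdfd


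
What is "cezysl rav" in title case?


Input string: 'cezysl rav'
Operation: capitalize first letter of each word
Word transformations: 'cezysl'->'Cezysl', 'rav'->'Rav'
Result: Cezysl Rav


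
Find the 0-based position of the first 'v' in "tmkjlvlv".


Input string: 'tmkjlvlv'
Target: 'v'
Scanning left to right: s[0]='t', s[1]='m', s[2]='k', s[3]='j', s[4]='l', s[5]='v'
First match at index: 5


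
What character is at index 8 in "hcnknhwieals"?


Input string: 'hcnknhwieals'
Operation: get character at index 8
Index mapping: s[0]='h', s[1]='c', s[2]='n', s[3]='k', s[4]='n', s[5]='h', s[6]='w', s[7]='i', s[8]='e'
Result: 'e'


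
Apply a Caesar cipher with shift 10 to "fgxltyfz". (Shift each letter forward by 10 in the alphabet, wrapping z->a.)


Input: 'fgxltyfz', shift = 10
Operation: for each letter, (position + 10) mod 26
Mapping: 'f'(5+10=15)->'p', 'g'(6+10=16)->'q', 'x'(23+10=33, 33 mod 26=7)->'h', 'l'(11+10=21)->'v', 't'(19+10=29, 29 mod 26=3)->'d', 'y'(24+10=34, 34 mod 26=8)->'i', 'f'(5+10=15)->'p', 'z'(25+10=35, 35 mod 26=9)->'j'
Result: pqhvdipj


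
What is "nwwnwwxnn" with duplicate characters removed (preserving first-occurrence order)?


Input: 'nwwnwwxnn'
Operation: keep first occurrence of each character
Scan: s[0]='n' new -> keep; s[1]='w' new -> keep; s[2]='w' seen -> skip; s[3]='n' seen -> skip; s[4]='w' seen -> skip; s[5]='w' seen -> skip; s[6]='x' new -> keep; s[7]='n' seen -> skip; s[8]='n' seen -> skip
Result: nwx


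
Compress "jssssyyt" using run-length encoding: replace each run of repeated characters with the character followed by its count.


Input: 'jssssyyt'
Operation: identify consecutive runs
Runs: 'j' -> j1, 'ssss' -> s4, 'yy' -> y2, 't' -> t1
Encoded: j1s4y2t1


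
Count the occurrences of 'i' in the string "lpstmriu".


Input string: 'lpstmriu'
Target character: 'i'
Scan each position: s[6]='i'
Matches found at indices: 6
Total: 1


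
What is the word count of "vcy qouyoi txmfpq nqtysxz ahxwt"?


Input string: 'vcy qouyoi txmfpq nqtysxz ahxwt'
Operation: split by spaces
Words found: 'vcy', 'qouyoi', 'txmfpq', 'nqtysxz', 'ahxwt'
Word count: 5


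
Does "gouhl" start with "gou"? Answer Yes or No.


Input string: 'gouhl'
Prefix to check: 'gou'
First 3 characters of input: 'gou'
Match: True
Result: Yes


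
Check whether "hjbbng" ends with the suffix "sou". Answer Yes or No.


Input string: 'hjbbng'
Suffix to check: 'sou'
Last 3 characters of input: 'bng'
Match: False
Result: No


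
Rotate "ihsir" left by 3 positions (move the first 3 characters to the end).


Input: 'ihsir', shift = 3
Operation: split at index 3 and swap parts
Front part s[0:3] = 'ihs'
Back part s[3:] = 'ir'
Rotated = back + front = 'ir' + 'ihs'
Result: irihs


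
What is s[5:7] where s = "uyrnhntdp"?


Input string: 'uyrnhntdp'
Operation: slice [5:7]
Extract characters: s[5]='n', s[6]='t'
Result: nt


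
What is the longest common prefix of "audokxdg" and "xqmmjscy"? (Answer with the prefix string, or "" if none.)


String 1: 'audokxdg'
String 2: 'xqmmjscy'
Compare position by position:
pos 0: 'a' vs 'x' differ -> stop
Longest common prefix: "" (length 0)


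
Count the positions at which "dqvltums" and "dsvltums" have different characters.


String 1: 'dqvltums'
String 2: 'dsvltums'
Compare each position: pos 0: 'd'=='d', pos 1: 'q'!='s', pos 2: 'v'=='v', pos 3: 'l'=='l', pos 4: 't'=='t', pos 5: 'u'=='u', pos 6: 'm'=='m', pos 7: 's'=='s'
Differing positions: 1
Hamming distance: 1


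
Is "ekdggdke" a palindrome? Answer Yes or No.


Input string: 'ekdggdke'
Reversed: 'ekdggdke'
Compare pairs: s[0]='e' vs s[7]='e' (match), s[1]='k' vs s[6]='k' (match), s[2]='d' vs s[5]='d' (match), s[3]='g' vs s[4]='g' (match)
Palindrome: Yes


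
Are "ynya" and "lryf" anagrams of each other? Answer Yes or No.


String 1: 'ynya' -> sorted: 'anyy'
String 2: 'lryf' -> sorted: 'flry'
Compare sorted forms: 'anyy' != 'flry'
Anagram: No


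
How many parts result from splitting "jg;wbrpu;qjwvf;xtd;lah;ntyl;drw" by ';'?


Input string: 'jg;wbrpu;qjwvf;xtd;lah;ntyl;drw'
Delimiter: ';'
Split result: 'jg', 'wbrpu', 'qjwvf', 'xtd', 'lah', 'ntyl', 'drw'
Number of parts: 7


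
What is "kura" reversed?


Input string: 'kura'
Operation: reverse character order
Original order: 'k' -> 'u' -> 'r' -> 'a'
Reversed order: 'a' -> 'r' -> 'u' -> 'k'
Result: aruk


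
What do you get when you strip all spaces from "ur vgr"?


Input string: 'ur vgr'
Operation: remove all spaces
Words: 'ur', 'vgr'
Join without spaces: urvgr


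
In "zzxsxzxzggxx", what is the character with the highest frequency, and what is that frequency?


Input: 'zzxsxzxzggxx'
Operation: tally each character
Counts: 'g':2, 's':1, 'x':5, 'z':4
Maximum: 'x' appears 5 times


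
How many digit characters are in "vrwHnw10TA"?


Input string: 'vrwHnw10TA'
Operation: count digit characters (0-9)
Scan: 'v', 'r', 'w', 'H', 'n', 'w', '1'(digit), '0'(digit), 'T', 'A'
Digits found: 2
Result: 2


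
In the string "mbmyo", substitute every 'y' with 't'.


Input string: 'mbmyo'
Operation: replace 'y' with 't'
Positions of 'y': 3
After replacement: mbmto


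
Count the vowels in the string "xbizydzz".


Input string: 'xbizydzz'
Operation: count vowels (a, e, i, o, u)
Scan: s[0]='x', s[1]='b', s[2]='i' (vowel), s[3]='z', s[4]='y', s[5]='d', s[6]='z', s[7]='z'
Vowels found: 1
Result: 1


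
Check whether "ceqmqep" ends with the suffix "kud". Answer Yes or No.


Input string: 'ceqmqep'
Suffix to check: 'kud'
Last 3 characters of input: 'qep'
Match: False
Result: No
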